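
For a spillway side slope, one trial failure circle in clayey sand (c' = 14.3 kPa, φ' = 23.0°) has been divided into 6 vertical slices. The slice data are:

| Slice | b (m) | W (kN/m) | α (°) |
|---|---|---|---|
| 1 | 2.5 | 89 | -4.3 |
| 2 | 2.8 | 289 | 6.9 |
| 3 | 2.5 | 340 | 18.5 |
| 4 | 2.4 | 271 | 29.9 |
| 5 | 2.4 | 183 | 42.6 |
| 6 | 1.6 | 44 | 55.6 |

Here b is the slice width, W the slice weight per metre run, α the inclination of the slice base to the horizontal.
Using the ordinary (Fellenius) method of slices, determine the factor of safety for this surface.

FS = 1.63

Ordinary method of slices: FS = Σ[c'·Δl_i + (W_i cosα_i)·tanφ'] / Σ W_i sinα_i, with Δl_i = b_i / cosα_i.
Slice 1: Δl = 2.5/cos(-4.3°) = 2.507 m; N'_1 = 89·cos(-4.3°) = 88.7; c'Δl = 35.85; W sinα = -6.7
Slice 2: Δl = 2.8/cos6.9° = 2.820 m; N'_2 = 289·cos6.9° = 286.9; c'Δl = 40.33; W sinα = 34.7
Slice 3: Δl = 2.5/cos18.5° = 2.636 m; N'_3 = 340·cos18.5° = 322.4; c'Δl = 37.70; W sinα = 107.9
Slice 4: Δl = 2.4/cos29.9° = 2.768 m; N'_4 = 271·cos29.9° = 234.9; c'Δl = 39.59; W sinα = 135.1
Slice 5: Δl = 2.4/cos42.6° = 3.260 m; N'_5 = 183·cos42.6° = 134.7; c'Δl = 46.62; W sinα = 123.9
Slice 6: Δl = 1.6/cos55.6° = 2.832 m; N'_6 = 44·cos55.6° = 24.9; c'Δl = 40.50; W sinα = 36.3
Σc'Δl = 240.6 kN/m; ΣN' = 1092.6 kN/m; ΣW sinα = 431.2 kN/m
Resisting = 240.6 + 1092.6·tan23.0° = 240.6 + 463.8 = 704.4 kN/m
FS = 704.4 / 431.2 = 1.634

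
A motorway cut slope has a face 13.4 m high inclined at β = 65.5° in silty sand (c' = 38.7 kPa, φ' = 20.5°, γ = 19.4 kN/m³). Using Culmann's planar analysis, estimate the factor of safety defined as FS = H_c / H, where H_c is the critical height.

H_c = (4c'/γ) · sinβ cosφ' / [1 − cos(β − φ')]
    = (4·38.7/19.4) · sin65.5°·cos20.5° / [1 − cos45.0°]
    = 7.979 · 0.8523 / 0.2929 = 23.22 m
FS = H_c / H = 23.22 / 13.4 = 1.733

FS = 1.73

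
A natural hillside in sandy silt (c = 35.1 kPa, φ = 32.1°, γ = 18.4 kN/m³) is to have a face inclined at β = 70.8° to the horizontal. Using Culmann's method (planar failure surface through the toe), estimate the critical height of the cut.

Culmann's analysis gives the critical failure plane at α_cr = (β + φ)/2 = (70.8 + 32.1)/2 = 51.5°, and the critical height
H_c = (4c/γ) · sinβ cosφ / [1 − cos(β − φ)]
    = (4·35.1/18.4) · sin70.8°·cos32.1° / [1 − cos(38.7°)]
    = 7.630 · 0.9444·0.8471 / [1 − 0.7804]
    = 7.630 · 0.8000 / 0.2196
    = 27.80 m

H_c = 27.80 m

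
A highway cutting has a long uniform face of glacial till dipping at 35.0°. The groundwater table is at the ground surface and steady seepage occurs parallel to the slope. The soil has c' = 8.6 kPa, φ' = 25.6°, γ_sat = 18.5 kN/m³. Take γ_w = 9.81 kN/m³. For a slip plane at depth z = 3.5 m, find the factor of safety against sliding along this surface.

With seepage parallel to the slope and the water table at the surface, the effective normal stress on the slip plane uses the buoyant unit weight γ' = γ_sat − γ_w while the driving shear stress uses γ_sat:
FS = [c' + γ' z cos²β tanφ'] / [γ_sat z sinβ cosβ]
γ' = 18.5 − 9.81 = 8.69 kN/m³
Numerator = 8.6 + 8.69·3.5·cos²35.0°·tan25.6° = 8.6 + 8.69·3.5·0.6710·0.4791 = 18.378 kPa
Denominator = 18.5·3.5·sin35.0°·cos35.0° = 18.5·3.5·0.5736·0.8192 = 30.423 kPa
FS = 18.378 / 30.423 = 0.604

FS = 0.60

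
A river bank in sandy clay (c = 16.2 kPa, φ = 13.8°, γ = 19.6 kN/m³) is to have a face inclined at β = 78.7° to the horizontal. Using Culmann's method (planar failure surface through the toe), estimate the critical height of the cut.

Culmann's analysis gives the critical failure plane at α_cr = (β + φ)/2 = (78.7 + 13.8)/2 = 46.2°, and the critical height
H_c = (4c/γ) · sinβ cosφ / [1 − cos(β − φ)]
    = (4·16.2/19.6) · sin78.7°·cos13.8° / [1 − cos(64.9°)]
    = 3.306 · 0.9806·0.9711 / [1 − 0.4242]
    = 3.306 · 0.9523 / 0.5758
    = 5.47 m

H_c = 5.47 m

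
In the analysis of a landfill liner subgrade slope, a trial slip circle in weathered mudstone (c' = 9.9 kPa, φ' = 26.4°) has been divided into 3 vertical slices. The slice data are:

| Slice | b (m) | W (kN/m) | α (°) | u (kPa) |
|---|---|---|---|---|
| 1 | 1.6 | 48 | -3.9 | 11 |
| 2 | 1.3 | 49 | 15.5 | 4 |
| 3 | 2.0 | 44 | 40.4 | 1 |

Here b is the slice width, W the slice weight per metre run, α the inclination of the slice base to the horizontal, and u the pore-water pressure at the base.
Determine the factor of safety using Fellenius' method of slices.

Ordinary method of slices: FS = Σ[c'·Δl_i + (W_i cosα_i − u_i·Δl_i)·tanφ'] / Σ W_i sinα_i, with Δl_i = b_i / cosα_i.
Slice 1: Δl = 1.6/cos(-3.9°) = 1.604 m; N'_1 = 48·cos(-3.9°) − 11·1.604 = 30.2; c'Δl = 15.88; W sinα = -3.3
Slice 2: Δl = 1.3/cos15.5° = 1.349 m; N'_2 = 49·cos15.5° − 4·1.349 = 41.8; c'Δl = 13.36; W sinα = 13.1
Slice 3: Δl = 2.0/cos40.4° = 2.626 m; N'_3 = 44·cos40.4° − 1·2.626 = 30.9; c'Δl = 26.00; W sinα = 28.5
Σc'Δl = 55.2 kN/m; ΣN' = 103.0 kN/m; ΣW sinα = 38.3 kN/m
Resisting = 55.2 + 103.0·tan26.4° = 55.2 + 51.1 = 106.3 kN/m
FS = 106.3 / 38.3 = 2.773

FS = 2.77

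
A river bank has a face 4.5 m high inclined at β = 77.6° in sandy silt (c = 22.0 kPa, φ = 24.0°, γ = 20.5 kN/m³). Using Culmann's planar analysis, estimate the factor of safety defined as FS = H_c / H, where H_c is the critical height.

H_c = (4c/γ) · sinβ cosφ / [1 − cos(β − φ)]
    = (4·22.0/20.5) · sin77.6°·cos24.0° / [1 − cos53.6°]
    = 4.293 · 0.8922 / 0.4066 = 9.42 m
FS = H_c / H = 9.42 / 4.5 = 2.093

FS = 2.09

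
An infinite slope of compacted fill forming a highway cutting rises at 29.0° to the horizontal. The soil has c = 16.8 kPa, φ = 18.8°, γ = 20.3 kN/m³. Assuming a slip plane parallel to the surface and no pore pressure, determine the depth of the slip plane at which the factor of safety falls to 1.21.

z = 3.28 m

Setting FS = 1.21 in FS = [c + γz cos²β tanφ] / [γz sinβ cosβ] and solving for z:
z = c / [γ cosβ (FS·sinβ − cosβ·tanφ)]
  = 16.8 / [20.3·cos29.0°·(1.21·sin29.0° − cos29.0°·tan18.8°)]
  = 16.8 / [20.3·0.8746·(1.21·0.4848 − 0.8746·0.3404)]
  = 16.8 / 5.1289 = 3.276 m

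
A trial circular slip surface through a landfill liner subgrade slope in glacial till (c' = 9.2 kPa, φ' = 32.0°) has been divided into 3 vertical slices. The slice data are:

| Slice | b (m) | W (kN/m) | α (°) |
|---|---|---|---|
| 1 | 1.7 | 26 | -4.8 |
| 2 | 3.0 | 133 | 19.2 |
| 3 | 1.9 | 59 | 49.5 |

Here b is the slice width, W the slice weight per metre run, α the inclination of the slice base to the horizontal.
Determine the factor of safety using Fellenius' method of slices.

Ordinary method of slices: FS = Σ[c'·Δl_i + (W_i cosα_i)·tanφ'] / Σ W_i sinα_i, with Δl_i = b_i / cosα_i.
Slice 1: Δl = 1.7/cos(-4.8°) = 1.706 m; N'_1 = 26·cos(-4.8°) = 25.9; c'Δl = 15.70; W sinα = -2.2
Slice 2: Δl = 3.0/cos19.2° = 3.177 m; N'_2 = 133·cos19.2° = 125.6; c'Δl = 29.23; W sinα = 43.7
Slice 3: Δl = 1.9/cos49.5° = 2.926 m; N'_3 = 59·cos49.5° = 38.3; c'Δl = 26.92; W sinα = 44.9
Σc'Δl = 71.8 kN/m; ΣN' = 189.8 kN/m; ΣW sinα = 86.4 kN/m
Resisting = 71.8 + 189.8·tan32.0° = 71.8 + 118.6 = 190.5 kN/m
FS = 190.5 / 86.4 = 2.204

FS = 2.20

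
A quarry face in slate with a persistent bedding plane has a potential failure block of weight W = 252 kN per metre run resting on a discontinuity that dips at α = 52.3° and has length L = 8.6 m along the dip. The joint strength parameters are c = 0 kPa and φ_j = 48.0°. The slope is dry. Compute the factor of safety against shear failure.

Resolving the block weight along and normal to the plane and applying the Mohr–Coulomb strength on the joint:
N' = W cosα = 252·cos52.3° = 154.1 kN/m
Driving force T = W sinα = 252·sin52.3° = 199.4 kN/m
Resisting force R = c·L + N'·tanφ_j = 0·8.6 + 154.1·tan48.0° = 0.0 + 171.2 = 171.2 kN/m
FS = R / T = 171.2 / 199.4 = 0.858

FS = 0.86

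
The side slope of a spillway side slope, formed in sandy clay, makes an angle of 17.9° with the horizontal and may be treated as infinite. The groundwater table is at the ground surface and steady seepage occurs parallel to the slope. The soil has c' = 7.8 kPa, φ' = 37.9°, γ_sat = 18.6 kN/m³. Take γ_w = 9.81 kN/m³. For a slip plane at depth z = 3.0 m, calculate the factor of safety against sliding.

With seepage parallel to the slope and the water table at the surface, the effective normal stress on the slip plane uses the buoyant unit weight γ' = γ_sat − γ_w while the driving shear stress uses γ_sat:
FS = [c' + γ' z cos²β tanφ'] / [γ_sat z sinβ cosβ]
γ' = 18.6 − 9.81 = 8.79 kN/m³
Numerator = 7.8 + 8.79·3.0·cos²17.9°·tan37.9° = 7.8 + 8.79·3.0·0.9055·0.7785 = 26.389 kPa
Denominator = 18.6·3.0·sin17.9°·cos17.9° = 18.6·3.0·0.3074·0.9516 = 16.320 kPa
FS = 26.389 / 16.320 = 1.617

FS = 1.62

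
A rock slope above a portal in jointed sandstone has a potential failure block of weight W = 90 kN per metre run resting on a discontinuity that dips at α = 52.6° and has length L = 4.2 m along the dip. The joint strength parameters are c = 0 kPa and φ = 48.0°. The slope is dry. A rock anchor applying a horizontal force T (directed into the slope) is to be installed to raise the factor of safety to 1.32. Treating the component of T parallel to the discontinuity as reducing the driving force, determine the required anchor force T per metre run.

Resolving forces along and normal to the sliding plane, with the horizontal anchor force T adding T·sinα to the effective normal force and T·cosα acting up the plane against the driving force:
FS = [cL + (W cosα + T sinα) tanφ] / [W sinα − T cosα]
Without the anchor: N' = 54.7 kN/m, driving T_d = 71.5 kN/m, resisting R = 0·4.2 + 54.7·tan48.0° = 60.7 kN/m, FS = 0.85.
Setting FS = 1.32 and solving for T:
1.32·(71.5 − T cos52.6°) = 60.7 + T sin52.6°·tan48.0°
T·(sin52.6°·tan48.0° + 1.32·cos52.6°) = 1.32·71.5 − 60.7
T·(0.7944·1.1106 + 1.32·0.6074) = 94.4 − 60.7 = 33.7
T·1.6840 = 33.7
T = 20.0 kN/m

T = 20 kN/m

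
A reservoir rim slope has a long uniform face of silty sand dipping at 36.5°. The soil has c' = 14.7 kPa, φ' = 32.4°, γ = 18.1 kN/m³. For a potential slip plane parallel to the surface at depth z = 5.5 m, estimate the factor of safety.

FS = 1.17

For an infinite slope with a slip plane parallel to the surface (no pore pressure): FS = [c' + γz cos²β tanφ'] / [γz sinβ cosβ].
γz = 18.1·5.5 = 99.55 kN/m²
Numerator = 14.7 + 99.55·cos²36.5°·tan32.4° = 14.7 + 99.55·0.6462·0.6346 = 55.524 kPa
Denominator = 99.55·sin36.5°·cos36.5° = 99.55·0.5948·0.8039 = 47.600 kPa
FS = 55.524 / 47.600 = 1.166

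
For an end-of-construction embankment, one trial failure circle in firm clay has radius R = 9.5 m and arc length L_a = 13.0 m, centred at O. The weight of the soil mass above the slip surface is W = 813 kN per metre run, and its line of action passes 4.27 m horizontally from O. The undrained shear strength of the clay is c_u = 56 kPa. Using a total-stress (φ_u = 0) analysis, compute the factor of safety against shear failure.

FS = 1.99

Taking moments about the centre O, the resisting moment is provided by the undrained shear strength acting along the arc:
M_R = c_u·L_a·R = 56·13.00·9.5 = 6916.0 kN·m/m
M_D = W·d = 813·4.27 = 3471.5 kN·m/m
FS = M_R / M_D = 6916.0 / 3471.5 = 1.992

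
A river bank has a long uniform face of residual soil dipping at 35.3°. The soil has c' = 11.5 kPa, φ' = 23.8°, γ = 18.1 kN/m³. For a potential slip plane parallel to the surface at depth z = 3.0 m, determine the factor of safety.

For an infinite slope with a slip plane parallel to the surface (no pore pressure): FS = [c' + γz cos²β tanφ'] / [γz sinβ cosβ].
γz = 18.1·3.0 = 54.30 kN/m²
Numerator = 11.5 + 54.30·cos²35.3°·tan23.8° = 11.5 + 54.30·0.6661·0.4411 = 27.452 kPa
Denominator = 54.30·sin35.3°·cos35.3° = 54.30·0.5779·0.8161 = 25.608 kPa
FS = 27.452 / 25.608 = 1.072

FS = 1.07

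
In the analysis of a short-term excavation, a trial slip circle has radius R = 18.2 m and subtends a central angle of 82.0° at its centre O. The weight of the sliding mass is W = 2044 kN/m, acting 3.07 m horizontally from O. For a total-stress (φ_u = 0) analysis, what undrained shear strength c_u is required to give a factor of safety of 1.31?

c_u = 17.3 kPa

FS = c_u·L_a·R / (W·d), so c_u = FS·W·d / (L_a·R).
Arc length L_a = R·θ = 18.2·(82.0°·π/180) = 18.2·1.4312 = 26.05 m
c_u = 1.31·2044·3.07 / (26.05·18.2) = 8220.4 / 474.06 = 17.34 kPa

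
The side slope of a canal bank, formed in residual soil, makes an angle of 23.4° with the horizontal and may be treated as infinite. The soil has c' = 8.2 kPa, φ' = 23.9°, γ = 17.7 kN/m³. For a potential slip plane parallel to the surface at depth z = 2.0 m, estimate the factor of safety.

For an infinite slope with a slip plane parallel to the surface (no pore pressure): FS = [c' + γz cos²β tanφ'] / [γz sinβ cosβ].
γz = 17.7·2.0 = 35.40 kN/m²
Numerator = 8.2 + 35.40·cos²23.4°·tan23.9° = 8.2 + 35.40·0.8423·0.4431 = 21.413 kPa
Denominator = 35.40·sin23.4°·cos23.4° = 35.40·0.3971·0.9178 = 12.903 kPa
FS = 21.413 / 12.903 = 1.660

FS = 1.66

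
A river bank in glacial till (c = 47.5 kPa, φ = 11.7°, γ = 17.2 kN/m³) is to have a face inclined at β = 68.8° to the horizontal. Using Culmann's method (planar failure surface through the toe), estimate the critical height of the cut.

H_c = 22.08 m

Culmann's analysis gives the critical failure plane at α_cr = (β + φ)/2 = (68.8 + 11.7)/2 = 40.2°, and the critical height
H_c = (4c/γ) · sinβ cosφ / [1 − cos(β − φ)]
    = (4·47.5/17.2) · sin68.8°·cos11.7° / [1 − cos(57.1°)]
    = 11.047 · 0.9323·0.9792 / [1 − 0.5432]
    = 11.047 · 0.9130 / 0.4568
    = 22.08 m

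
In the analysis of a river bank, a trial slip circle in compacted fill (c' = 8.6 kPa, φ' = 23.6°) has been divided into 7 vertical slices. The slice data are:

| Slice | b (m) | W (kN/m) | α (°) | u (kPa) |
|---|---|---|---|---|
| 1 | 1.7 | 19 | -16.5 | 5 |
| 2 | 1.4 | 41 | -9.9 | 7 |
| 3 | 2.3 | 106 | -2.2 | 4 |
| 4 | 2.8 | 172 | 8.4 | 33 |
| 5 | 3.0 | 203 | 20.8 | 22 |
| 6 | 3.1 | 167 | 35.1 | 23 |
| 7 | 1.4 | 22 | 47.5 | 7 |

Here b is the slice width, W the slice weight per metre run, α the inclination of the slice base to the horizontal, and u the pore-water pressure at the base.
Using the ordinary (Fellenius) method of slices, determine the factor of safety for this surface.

FS = 1.64

Ordinary method of slices: FS = Σ[c'·Δl_i + (W_i cosα_i − u_i·Δl_i)·tanφ'] / Σ W_i sinα_i, with Δl_i = b_i / cosα_i.
Slice 1: Δl = 1.7/cos(-16.5°) = 1.773 m; N'_1 = 19·cos(-16.5°) − 5·1.773 = 9.4; c'Δl = 15.25; W sinα = -5.4
Slice 2: Δl = 1.4/cos(-9.9°) = 1.421 m; N'_2 = 41·cos(-9.9°) − 7·1.421 = 30.4; c'Δl = 12.22; W sinα = -7.0
Slice 3: Δl = 2.3/cos(-2.2°) = 2.302 m; N'_3 = 106·cos(-2.2°) − 4·2.302 = 96.7; c'Δl = 19.79; W sinα = -4.1
Slice 4: Δl = 2.8/cos8.4° = 2.830 m; N'_4 = 172·cos8.4° − 33·2.830 = 76.8; c'Δl = 24.34; W sinα = 25.1
Slice 5: Δl = 3.0/cos20.8° = 3.209 m; N'_5 = 203·cos20.8° − 22·3.209 = 119.2; c'Δl = 27.60; W sinα = 72.1
Slice 6: Δl = 3.1/cos35.1° = 3.789 m; N'_6 = 167·cos35.1° − 23·3.789 = 49.5; c'Δl = 32.59; W sinα = 96.0
Slice 7: Δl = 1.4/cos47.5° = 2.072 m; N'_7 = 22·cos47.5° − 7·2.072 = 0.4; c'Δl = 17.82; W sinα = 16.2
Σc'Δl = 149.6 kN/m; ΣN' = 382.3 kN/m; ΣW sinα = 192.9 kN/m
Resisting = 149.6 + 382.3·tan23.6° = 149.6 + 167.0 = 316.6 kN/m
FS = 316.6 / 192.9 = 1.641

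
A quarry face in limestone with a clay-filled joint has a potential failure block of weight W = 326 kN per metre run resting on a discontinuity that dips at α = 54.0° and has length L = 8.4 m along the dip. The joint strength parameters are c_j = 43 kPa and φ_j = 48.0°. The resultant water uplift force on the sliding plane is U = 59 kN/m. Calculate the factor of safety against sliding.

FS = 1.93

Resolving the block weight along and normal to the plane and applying the Mohr–Coulomb strength on the joint:
N' = W cosα − U = 326·cos54.0° − 59 = 132.6 kN/m
Driving force T = W sinα = 326·sin54.0° = 263.7 kN/m
Resisting force R = c_j·L + N'·tanφ_j = 43·8.4 + 132.6·tan48.0° = 361.2 + 147.3 = 508.5 kN/m
FS = R / T = 508.5 / 263.7 = 1.928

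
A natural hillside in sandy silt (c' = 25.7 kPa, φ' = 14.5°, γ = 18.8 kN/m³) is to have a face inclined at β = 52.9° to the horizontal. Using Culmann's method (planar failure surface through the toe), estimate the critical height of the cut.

Culmann's analysis gives the critical failure plane at α_cr = (β + φ')/2 = (52.9 + 14.5)/2 = 33.7°, and the critical height
H_c = (4c'/γ) · sinβ cosφ' / [1 − cos(β − φ')]
    = (4·25.7/18.8) · sin52.9°·cos14.5° / [1 − cos(38.4°)]
    = 5.468 · 0.7976·0.9681 / [1 − 0.7837]
    = 5.468 · 0.7722 / 0.2163
    = 19.52 m

H_c = 19.52 m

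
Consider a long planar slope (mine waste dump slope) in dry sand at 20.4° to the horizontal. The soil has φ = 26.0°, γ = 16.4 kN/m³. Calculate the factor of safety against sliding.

For a dry cohesionless infinite slope the factor of safety is FS = tanφ / tanβ.
FS = tan26.0° / tan20.4° = 0.4877 / 0.3719 = 1.311

FS = 1.31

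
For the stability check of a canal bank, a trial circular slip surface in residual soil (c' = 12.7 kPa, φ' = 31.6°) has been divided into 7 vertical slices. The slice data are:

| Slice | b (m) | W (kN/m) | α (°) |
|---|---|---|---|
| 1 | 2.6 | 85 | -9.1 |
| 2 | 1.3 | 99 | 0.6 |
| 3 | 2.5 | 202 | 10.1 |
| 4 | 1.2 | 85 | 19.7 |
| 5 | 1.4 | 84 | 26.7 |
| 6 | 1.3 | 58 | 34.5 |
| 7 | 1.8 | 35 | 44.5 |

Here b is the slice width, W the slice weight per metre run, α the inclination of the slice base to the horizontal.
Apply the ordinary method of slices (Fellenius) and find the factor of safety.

FS = 3.72

Ordinary method of slices: FS = Σ[c'·Δl_i + (W_i cosα_i)·tanφ'] / Σ W_i sinα_i, with Δl_i = b_i / cosα_i.
Slice 1: Δl = 2.6/cos(-9.1°) = 2.633 m; N'_1 = 85·cos(-9.1°) = 83.9; c'Δl = 33.44; W sinα = -13.4
Slice 2: Δl = 1.3/cos0.6° = 1.300 m; N'_2 = 99·cos0.6° = 99.0; c'Δl = 16.51; W sinα = 1.0
Slice 3: Δl = 2.5/cos10.1° = 2.539 m; N'_3 = 202·cos10.1° = 198.9; c'Δl = 32.25; W sinα = 35.4
Slice 4: Δl = 1.2/cos19.7° = 1.275 m; N'_4 = 85·cos19.7° = 80.0; c'Δl = 16.19; W sinα = 28.7
Slice 5: Δl = 1.4/cos26.7° = 1.567 m; N'_5 = 84·cos26.7° = 75.0; c'Δl = 19.90; W sinα = 37.7
Slice 6: Δl = 1.3/cos34.5° = 1.577 m; N'_6 = 58·cos34.5° = 47.8; c'Δl = 20.03; W sinα = 32.9
Slice 7: Δl = 1.8/cos44.5° = 2.524 m; N'_7 = 35·cos44.5° = 25.0; c'Δl = 32.05; W sinα = 24.5
Σc'Δl = 170.4 kN/m; ΣN' = 609.6 kN/m; ΣW sinα = 146.8 kN/m
Resisting = 170.4 + 609.6·tan31.6° = 170.4 + 375.0 = 545.4 kN/m
FS = 545.4 / 146.8 = 3.715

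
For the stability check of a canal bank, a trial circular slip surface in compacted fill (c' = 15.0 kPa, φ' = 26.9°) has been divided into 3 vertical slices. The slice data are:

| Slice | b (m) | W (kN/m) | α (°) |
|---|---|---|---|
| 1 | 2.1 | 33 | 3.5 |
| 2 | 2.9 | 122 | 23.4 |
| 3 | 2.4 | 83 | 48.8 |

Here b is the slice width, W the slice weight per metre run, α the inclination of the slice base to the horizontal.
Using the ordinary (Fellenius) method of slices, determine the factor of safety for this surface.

FS = 2.08

Ordinary method of slices: FS = Σ[c'·Δl_i + (W_i cosα_i)·tanφ'] / Σ W_i sinα_i, with Δl_i = b_i / cosα_i.
Slice 1: Δl = 2.1/cos3.5° = 2.104 m; N'_1 = 33·cos3.5° = 32.9; c'Δl = 31.56; W sinα = 2.0
Slice 2: Δl = 2.9/cos23.4° = 3.160 m; N'_2 = 122·cos23.4° = 112.0; c'Δl = 47.40; W sinα = 48.5
Slice 3: Δl = 2.4/cos48.8° = 3.644 m; N'_3 = 83·cos48.8° = 54.7; c'Δl = 54.65; W sinα = 62.5
Σc'Δl = 133.6 kN/m; ΣN' = 199.6 kN/m; ΣW sinα = 112.9 kN/m
Resisting = 133.6 + 199.6·tan26.9° = 133.6 + 101.3 = 234.9 kN/m
FS = 234.9 / 112.9 = 2.080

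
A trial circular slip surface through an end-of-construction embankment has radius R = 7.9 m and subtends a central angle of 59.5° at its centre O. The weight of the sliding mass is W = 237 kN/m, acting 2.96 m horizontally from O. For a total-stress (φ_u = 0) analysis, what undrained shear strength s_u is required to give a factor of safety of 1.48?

s_u = 16.0 kPa

FS = s_u·L_a·R / (W·d), so s_u = FS·W·d / (L_a·R).
Arc length L_a = R·θ = 7.9·(59.5°·π/180) = 7.9·1.0385 = 8.20 m
s_u = 1.48·237·2.96 / (8.20·7.9) = 1038.2 / 64.81 = 16.02 kPa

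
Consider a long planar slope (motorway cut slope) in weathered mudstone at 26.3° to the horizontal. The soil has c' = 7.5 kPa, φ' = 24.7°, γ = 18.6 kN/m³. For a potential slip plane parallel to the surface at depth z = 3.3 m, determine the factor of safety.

For an infinite slope with a slip plane parallel to the surface (no pore pressure): FS = [c' + γz cos²β tanφ'] / [γz sinβ cosβ].
γz = 18.6·3.3 = 61.38 kN/m²
Numerator = 7.5 + 61.38·cos²26.3°·tan24.7° = 7.5 + 61.38·0.8037·0.4599 = 30.189 kPa
Denominator = 61.38·sin26.3°·cos26.3° = 61.38·0.4431·0.8965 = 24.381 kPa
FS = 30.189 / 24.381 = 1.238

FS = 1.24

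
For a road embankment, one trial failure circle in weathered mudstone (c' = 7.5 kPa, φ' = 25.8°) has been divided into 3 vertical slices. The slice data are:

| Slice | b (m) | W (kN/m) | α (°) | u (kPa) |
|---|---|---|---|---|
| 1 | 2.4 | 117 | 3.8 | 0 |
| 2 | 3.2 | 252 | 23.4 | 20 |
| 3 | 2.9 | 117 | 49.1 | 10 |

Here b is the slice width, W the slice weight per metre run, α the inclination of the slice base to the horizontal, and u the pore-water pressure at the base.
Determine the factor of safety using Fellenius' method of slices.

FS = 1.16

Ordinary method of slices: FS = Σ[c'·Δl_i + (W_i cosα_i − u_i·Δl_i)·tanφ'] / Σ W_i sinα_i, with Δl_i = b_i / cosα_i.
Slice 1: Δl = 2.4/cos3.8° = 2.405 m; N'_1 = 117·cos3.8° − 0·2.405 = 116.7; c'Δl = 18.04; W sinα = 7.8
Slice 2: Δl = 3.2/cos23.4° = 3.487 m; N'_2 = 252·cos23.4° − 20·3.487 = 161.5; c'Δl = 26.15; W sinα = 100.1
Slice 3: Δl = 2.9/cos49.1° = 4.429 m; N'_3 = 117·cos49.1° − 10·4.429 = 32.3; c'Δl = 33.22; W sinα = 88.4
Σc'Δl = 77.4 kN/m; ΣN' = 310.6 kN/m; ΣW sinα = 196.3 kN/m
Resisting = 77.4 + 310.6·tan25.8° = 77.4 + 150.1 = 227.6 kN/m
FS = 227.6 / 196.3 = 1.159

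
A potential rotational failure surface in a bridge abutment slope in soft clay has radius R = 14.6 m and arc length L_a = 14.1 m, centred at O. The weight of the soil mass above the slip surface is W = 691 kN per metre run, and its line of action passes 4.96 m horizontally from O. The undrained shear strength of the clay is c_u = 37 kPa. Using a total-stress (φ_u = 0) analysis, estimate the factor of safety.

Taking moments about the centre O, the resisting moment is provided by the undrained shear strength acting along the arc:
M_R = c_u·L_a·R = 37·14.10·14.6 = 7616.8 kN·m/m
M_D = W·d = 691·4.96 = 3427.4 kN·m/m
FS = M_R / M_D = 7616.8 / 3427.4 = 2.222

FS = 2.22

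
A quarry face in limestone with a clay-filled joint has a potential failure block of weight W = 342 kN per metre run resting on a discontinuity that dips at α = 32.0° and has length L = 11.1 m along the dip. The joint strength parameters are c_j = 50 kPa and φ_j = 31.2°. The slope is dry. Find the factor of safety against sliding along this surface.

Resolving the block weight along and normal to the plane and applying the Mohr–Coulomb strength on the joint:
N' = W cosα = 342·cos32.0° = 290.0 kN/m
Driving force T = W sinα = 342·sin32.0° = 181.2 kN/m
Resisting force R = c_j·L + N'·tanφ_j = 50·11.1 + 290.0·tan31.2° = 555.0 + 175.6 = 730.6 kN/m
FS = R / T = 730.6 / 181.2 = 4.032

FS = 4.03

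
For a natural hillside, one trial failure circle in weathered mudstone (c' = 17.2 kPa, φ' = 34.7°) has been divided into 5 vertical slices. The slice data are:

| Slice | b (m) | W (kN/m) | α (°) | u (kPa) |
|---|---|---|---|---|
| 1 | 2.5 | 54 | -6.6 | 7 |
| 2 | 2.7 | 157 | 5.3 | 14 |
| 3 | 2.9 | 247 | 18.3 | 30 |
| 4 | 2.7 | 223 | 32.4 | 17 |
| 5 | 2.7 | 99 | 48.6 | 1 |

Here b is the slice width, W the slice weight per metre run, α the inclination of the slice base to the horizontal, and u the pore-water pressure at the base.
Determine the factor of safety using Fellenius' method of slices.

FS = 2.18

Ordinary method of slices: FS = Σ[c'·Δl_i + (W_i cosα_i − u_i·Δl_i)·tanφ'] / Σ W_i sinα_i, with Δl_i = b_i / cosα_i.
Slice 1: Δl = 2.5/cos(-6.6°) = 2.517 m; N'_1 = 54·cos(-6.6°) − 7·2.517 = 36.0; c'Δl = 43.29; W sinα = -6.2
Slice 2: Δl = 2.7/cos5.3° = 2.712 m; N'_2 = 157·cos5.3° − 14·2.712 = 118.4; c'Δl = 46.64; W sinα = 14.5
Slice 3: Δl = 2.9/cos18.3° = 3.054 m; N'_3 = 247·cos18.3° − 30·3.054 = 142.9; c'Δl = 52.54; W sinα = 77.6
Slice 4: Δl = 2.7/cos32.4° = 3.198 m; N'_4 = 223·cos32.4° − 17·3.198 = 133.9; c'Δl = 55.00; W sinα = 119.5
Slice 5: Δl = 2.7/cos48.6° = 4.083 m; N'_5 = 99·cos48.6° − 1·4.083 = 61.4; c'Δl = 70.22; W sinα = 74.3
Σc'Δl = 267.7 kN/m; ΣN' = 492.6 kN/m; ΣW sinα = 279.6 kN/m
Resisting = 267.7 + 492.6·tan34.7° = 267.7 + 341.1 = 608.8 kN/m
FS = 608.8 / 279.6 = 2.177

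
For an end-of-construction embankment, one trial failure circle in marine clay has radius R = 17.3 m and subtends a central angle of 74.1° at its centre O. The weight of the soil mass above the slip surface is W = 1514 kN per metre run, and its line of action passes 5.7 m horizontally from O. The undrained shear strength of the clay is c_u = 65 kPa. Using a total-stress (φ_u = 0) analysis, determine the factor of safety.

FS = 2.92

Taking moments about the centre O, the resisting moment is provided by the undrained shear strength acting along the arc:
Arc length L_a = R·θ = 17.3·(74.1°·π/180) = 17.3·1.2933 = 22.37 m
M_R = c_u·L_a·R = 65·22.37·17.3 = 25159.4 kN·m/m
M_D = W·d = 1514·5.7 = 8629.8 kN·m/m
FS = M_R / M_D = 25159.4 / 8629.8 = 2.915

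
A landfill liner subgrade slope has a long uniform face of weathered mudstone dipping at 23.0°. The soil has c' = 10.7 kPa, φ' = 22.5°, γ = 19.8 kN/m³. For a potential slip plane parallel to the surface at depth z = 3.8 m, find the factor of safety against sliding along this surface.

FS = 1.37

For an infinite slope with a slip plane parallel to the surface (no pore pressure): FS = [c' + γz cos²β tanφ'] / [γz sinβ cosβ].
γz = 19.8·3.8 = 75.24 kN/m²
Numerator = 10.7 + 75.24·cos²23.0°·tan22.5° = 10.7 + 75.24·0.8473·0.4142 = 37.107 kPa
Denominator = 75.24·sin23.0°·cos23.0° = 75.24·0.3907·0.9205 = 27.062 kPa
FS = 37.107 / 27.062 = 1.371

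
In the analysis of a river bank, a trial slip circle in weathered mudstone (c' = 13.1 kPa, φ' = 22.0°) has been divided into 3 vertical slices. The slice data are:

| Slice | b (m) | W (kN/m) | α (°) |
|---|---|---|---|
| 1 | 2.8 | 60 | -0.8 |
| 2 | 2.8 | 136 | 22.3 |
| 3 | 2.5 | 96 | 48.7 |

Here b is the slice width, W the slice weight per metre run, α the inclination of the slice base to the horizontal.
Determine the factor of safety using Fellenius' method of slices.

FS = 1.84

Ordinary method of slices: FS = Σ[c'·Δl_i + (W_i cosα_i)·tanφ'] / Σ W_i sinα_i, with Δl_i = b_i / cosα_i.
Slice 1: Δl = 2.8/cos(-0.8°) = 2.800 m; N'_1 = 60·cos(-0.8°) = 60.0; c'Δl = 36.68; W sinα = -0.8
Slice 2: Δl = 2.8/cos22.3° = 3.026 m; N'_2 = 136·cos22.3° = 125.8; c'Δl = 39.65; W sinα = 51.6
Slice 3: Δl = 2.5/cos48.7° = 3.788 m; N'_3 = 96·cos48.7° = 63.4; c'Δl = 49.62; W sinα = 72.1
Σc'Δl = 125.9 kN/m; ΣN' = 249.2 kN/m; ΣW sinα = 122.9 kN/m
Resisting = 125.9 + 249.2·tan22.0° = 125.9 + 100.7 = 226.6 kN/m
FS = 226.6 / 122.9 = 1.844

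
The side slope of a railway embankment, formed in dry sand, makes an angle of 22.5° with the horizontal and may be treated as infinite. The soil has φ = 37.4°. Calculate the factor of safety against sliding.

FS = 1.85

For a dry cohesionless infinite slope the factor of safety is FS = tanφ / tanβ.
FS = tan37.4° / tan22.5° = 0.7646 / 0.4142 = 1.846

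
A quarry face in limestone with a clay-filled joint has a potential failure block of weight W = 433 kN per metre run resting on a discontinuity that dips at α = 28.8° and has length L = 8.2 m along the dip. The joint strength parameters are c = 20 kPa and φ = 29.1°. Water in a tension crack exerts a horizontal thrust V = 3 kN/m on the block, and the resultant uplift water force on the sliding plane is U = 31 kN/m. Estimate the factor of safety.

Resolving the block weight along and normal to the plane and applying the Mohr–Coulomb strength on the joint:
N' = W cosα − U − V sinα = 433·cos28.8° − 31 − 3·sin28.8° = 347.0 kN/m
Driving force T = W sinα + V cosα = 433·sin28.8° + 3·cos28.8° = 211.2 kN/m
Resisting force R = c·L + N'·tanφ = 20·8.2 + 347.0·tan29.1° = 164.0 + 193.1 = 357.1 kN/m
FS = R / T = 357.1 / 211.2 = 1.691

FS = 1.69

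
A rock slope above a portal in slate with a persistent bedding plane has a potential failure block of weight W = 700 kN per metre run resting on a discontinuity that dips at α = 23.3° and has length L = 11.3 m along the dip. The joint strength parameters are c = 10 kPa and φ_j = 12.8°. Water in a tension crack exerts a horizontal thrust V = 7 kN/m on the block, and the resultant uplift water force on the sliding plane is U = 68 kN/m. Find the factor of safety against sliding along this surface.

FS = 0.86

Resolving the block weight along and normal to the plane and applying the Mohr–Coulomb strength on the joint:
N' = W cosα − U − V sinα = 700·cos23.3° − 68 − 7·sin23.3° = 572.1 kN/m
Driving force T = W sinα + V cosα = 700·sin23.3° + 7·cos23.3° = 283.3 kN/m
Resisting force R = c·L + N'·tanφ_j = 10·11.3 + 572.1·tan12.8° = 113.0 + 130.0 = 243.0 kN/m
FS = R / T = 243.0 / 283.3 = 0.858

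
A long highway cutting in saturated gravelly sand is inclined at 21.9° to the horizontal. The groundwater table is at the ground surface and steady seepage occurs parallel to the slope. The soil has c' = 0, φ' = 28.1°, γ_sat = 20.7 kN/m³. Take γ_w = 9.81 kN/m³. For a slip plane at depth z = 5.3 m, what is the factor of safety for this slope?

FS = 0.70

With seepage parallel to the slope and the water table at the surface, the effective normal stress on the slip plane uses the buoyant unit weight γ' = γ_sat − γ_w while the driving shear stress uses γ_sat:
FS = [c' + γ' z cos²β tanφ'] / [γ_sat z sinβ cosβ]
(For c' = 0 this reduces to FS = (γ'/γ_sat)·tanφ'/tanβ.)
γ' = 20.7 − 9.81 = 10.89 kN/m³
Numerator = 0.0 + 10.89·5.3·cos²21.9°·tan28.1° = 0.0 + 10.89·5.3·0.8609·0.5340 = 26.531 kPa
Denominator = 20.7·5.3·sin21.9°·cos21.9° = 20.7·5.3·0.3730·0.9278 = 37.968 kPa
FS = 26.531 / 37.968 = 0.699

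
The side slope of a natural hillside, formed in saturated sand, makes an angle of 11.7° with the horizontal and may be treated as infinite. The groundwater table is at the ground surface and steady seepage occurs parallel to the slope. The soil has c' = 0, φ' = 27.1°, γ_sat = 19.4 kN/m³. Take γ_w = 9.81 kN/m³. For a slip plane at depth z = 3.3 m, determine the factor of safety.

FS = 1.22

With seepage parallel to the slope and the water table at the surface, the effective normal stress on the slip plane uses the buoyant unit weight γ' = γ_sat − γ_w while the driving shear stress uses γ_sat:
FS = [c' + γ' z cos²β tanφ'] / [γ_sat z sinβ cosβ]
(For c' = 0 this reduces to FS = (γ'/γ_sat)·tanφ'/tanβ.)
γ' = 19.4 − 9.81 = 9.59 kN/m³
Numerator = 0.0 + 9.59·3.3·cos²11.7°·tan27.1° = 0.0 + 9.59·3.3·0.9589·0.5117 = 15.529 kPa
Denominator = 19.4·3.3·sin11.7°·cos11.7° = 19.4·3.3·0.2028·0.9792 = 12.713 kPa
FS = 15.529 / 12.713 = 1.222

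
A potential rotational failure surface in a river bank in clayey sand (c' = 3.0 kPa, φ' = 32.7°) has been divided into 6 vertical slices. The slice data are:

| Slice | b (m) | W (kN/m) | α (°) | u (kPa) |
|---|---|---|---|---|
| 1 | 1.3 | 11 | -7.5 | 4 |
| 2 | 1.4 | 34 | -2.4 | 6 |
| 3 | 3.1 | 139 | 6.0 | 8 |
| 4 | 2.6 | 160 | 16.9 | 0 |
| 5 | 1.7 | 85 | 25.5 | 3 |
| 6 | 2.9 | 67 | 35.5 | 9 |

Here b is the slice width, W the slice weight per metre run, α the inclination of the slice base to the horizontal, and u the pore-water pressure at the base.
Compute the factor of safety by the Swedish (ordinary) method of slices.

FS = 2.19

Ordinary method of slices: FS = Σ[c'·Δl_i + (W_i cosα_i − u_i·Δl_i)·tanφ'] / Σ W_i sinα_i, with Δl_i = b_i / cosα_i.
Slice 1: Δl = 1.3/cos(-7.5°) = 1.311 m; N'_1 = 11·cos(-7.5°) − 4·1.311 = 5.7; c'Δl = 3.93; W sinα = -1.4
Slice 2: Δl = 1.4/cos(-2.4°) = 1.401 m; N'_2 = 34·cos(-2.4°) − 6·1.401 = 25.6; c'Δl = 4.20; W sinα = -1.4
Slice 3: Δl = 3.1/cos6.0° = 3.117 m; N'_3 = 139·cos6.0° − 8·3.117 = 113.3; c'Δl = 9.35; W sinα = 14.5
Slice 4: Δl = 2.6/cos16.9° = 2.717 m; N'_4 = 160·cos16.9° − 0·2.717 = 153.1; c'Δl = 8.15; W sinα = 46.5
Slice 5: Δl = 1.7/cos25.5° = 1.883 m; N'_5 = 85·cos25.5° − 3·1.883 = 71.1; c'Δl = 5.65; W sinα = 36.6
Slice 6: Δl = 2.9/cos35.5° = 3.562 m; N'_6 = 67·cos35.5° − 9·3.562 = 22.5; c'Δl = 10.69; W sinα = 38.9
Σc'Δl = 42.0 kN/m; ΣN' = 391.2 kN/m; ΣW sinα = 133.7 kN/m
Resisting = 42.0 + 391.2·tan32.7° = 42.0 + 251.1 = 293.1 kN/m
FS = 293.1 / 133.7 = 2.193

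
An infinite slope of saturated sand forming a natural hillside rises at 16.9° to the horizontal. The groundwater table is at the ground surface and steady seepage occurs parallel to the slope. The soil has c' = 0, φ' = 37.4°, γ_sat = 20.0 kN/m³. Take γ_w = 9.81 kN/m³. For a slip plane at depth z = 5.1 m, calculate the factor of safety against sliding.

FS = 1.28

With seepage parallel to the slope and the water table at the surface, the effective normal stress on the slip plane uses the buoyant unit weight γ' = γ_sat − γ_w while the driving shear stress uses γ_sat:
FS = [c' + γ' z cos²β tanφ'] / [γ_sat z sinβ cosβ]
(For c' = 0 this reduces to FS = (γ'/γ_sat)·tanφ'/tanβ.)
γ' = 20.0 − 9.81 = 10.19 kN/m³
Numerator = 0.0 + 10.19·5.1·cos²16.9°·tan37.4° = 0.0 + 10.19·5.1·0.9155·0.7646 = 36.376 kPa
Denominator = 20.0·5.1·sin16.9°·cos16.9° = 20.0·5.1·0.2907·0.9568 = 28.371 kPa
FS = 36.376 / 28.371 = 1.282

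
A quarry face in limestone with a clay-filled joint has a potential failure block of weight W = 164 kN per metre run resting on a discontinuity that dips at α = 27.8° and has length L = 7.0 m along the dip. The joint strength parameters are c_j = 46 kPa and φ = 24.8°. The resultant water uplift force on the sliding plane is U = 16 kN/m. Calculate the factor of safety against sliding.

FS = 4.99

Resolving the block weight along and normal to the plane and applying the Mohr–Coulomb strength on the joint:
N' = W cosα − U = 164·cos27.8° − 16 = 129.1 kN/m
Driving force T = W sinα = 164·sin27.8° = 76.5 kN/m
Resisting force R = c_j·L + N'·tanφ = 46·7.0 + 129.1·tan24.8° = 322.0 + 59.6 = 381.6 kN/m
FS = R / T = 381.6 / 76.5 = 4.990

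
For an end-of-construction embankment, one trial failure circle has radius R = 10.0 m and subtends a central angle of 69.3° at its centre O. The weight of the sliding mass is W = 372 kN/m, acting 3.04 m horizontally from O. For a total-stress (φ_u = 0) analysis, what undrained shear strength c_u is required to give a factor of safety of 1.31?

FS = c_u·L_a·R / (W·d), so c_u = FS·W·d / (L_a·R).
Arc length L_a = R·θ = 10.0·(69.3°·π/180) = 10.0·1.2095 = 12.10 m
c_u = 1.31·372·3.04 / (12.10·10.0) = 1481.5 / 120.95 = 12.25 kPa

c_u = 12.2 kPa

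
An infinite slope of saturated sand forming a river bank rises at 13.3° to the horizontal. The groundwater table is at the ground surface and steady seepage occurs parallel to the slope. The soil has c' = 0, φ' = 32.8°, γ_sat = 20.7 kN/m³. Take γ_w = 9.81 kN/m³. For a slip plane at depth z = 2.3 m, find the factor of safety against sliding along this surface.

FS = 1.43

With seepage parallel to the slope and the water table at the surface, the effective normal stress on the slip plane uses the buoyant unit weight γ' = γ_sat − γ_w while the driving shear stress uses γ_sat:
FS = [c' + γ' z cos²β tanφ'] / [γ_sat z sinβ cosβ]
(For c' = 0 this reduces to FS = (γ'/γ_sat)·tanφ'/tanβ.)
γ' = 20.7 − 9.81 = 10.89 kN/m³
Numerator = 0.0 + 10.89·2.3·cos²13.3°·tan32.8° = 0.0 + 10.89·2.3·0.9471·0.6445 = 15.287 kPa
Denominator = 20.7·2.3·sin13.3°·cos13.3° = 20.7·2.3·0.2300·0.9732 = 10.659 kPa
FS = 15.287 / 10.659 = 1.434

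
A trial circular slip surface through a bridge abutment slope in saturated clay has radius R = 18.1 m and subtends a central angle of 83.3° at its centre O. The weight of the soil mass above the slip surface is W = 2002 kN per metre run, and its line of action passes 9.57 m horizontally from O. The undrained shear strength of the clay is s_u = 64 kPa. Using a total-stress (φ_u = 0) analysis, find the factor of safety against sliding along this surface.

Taking moments about the centre O, the resisting moment is provided by the undrained shear strength acting along the arc:
Arc length L_a = R·θ = 18.1·(83.3°·π/180) = 18.1·1.4539 = 26.31 m
M_R = s_u·L_a·R = 64·26.31·18.1 = 30483.1 kN·m/m
M_D = W·d = 2002·9.57 = 19159.1 kN·m/m
FS = M_R / M_D = 30483.1 / 19159.1 = 1.591

FS = 1.59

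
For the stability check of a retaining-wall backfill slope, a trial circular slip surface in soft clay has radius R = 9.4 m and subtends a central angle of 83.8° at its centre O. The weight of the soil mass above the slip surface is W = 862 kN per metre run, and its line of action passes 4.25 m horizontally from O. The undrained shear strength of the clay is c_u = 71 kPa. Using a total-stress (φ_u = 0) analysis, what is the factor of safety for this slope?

FS = 2.50

Taking moments about the centre O, the resisting moment is provided by the undrained shear strength acting along the arc:
Arc length L_a = R·θ = 9.4·(83.8°·π/180) = 9.4·1.4626 = 13.75 m
M_R = c_u·L_a·R = 71·13.75·9.4 = 9175.6 kN·m/m
M_D = W·d = 862·4.25 = 3663.5 kN·m/m
FS = M_R / M_D = 9175.6 / 3663.5 = 2.505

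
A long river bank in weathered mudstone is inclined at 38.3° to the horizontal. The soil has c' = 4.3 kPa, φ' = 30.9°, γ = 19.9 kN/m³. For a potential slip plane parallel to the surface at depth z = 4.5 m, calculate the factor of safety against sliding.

FS = 0.86

For an infinite slope with a slip plane parallel to the surface (no pore pressure): FS = [c' + γz cos²β tanφ'] / [γz sinβ cosβ].
γz = 19.9·4.5 = 89.55 kN/m²
Numerator = 4.3 + 89.55·cos²38.3°·tan30.9° = 4.3 + 89.55·0.6159·0.5985 = 37.307 kPa
Denominator = 89.55·sin38.3°·cos38.3° = 89.55·0.6198·0.7848 = 43.556 kPa
FS = 37.307 / 43.556 = 0.857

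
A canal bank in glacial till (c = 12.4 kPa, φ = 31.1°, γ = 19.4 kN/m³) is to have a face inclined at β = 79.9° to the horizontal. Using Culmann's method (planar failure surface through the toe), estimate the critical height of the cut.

H_c = 6.31 m

Culmann's analysis gives the critical failure plane at α_cr = (β + φ)/2 = (79.9 + 31.1)/2 = 55.5°, and the critical height
H_c = (4c/γ) · sinβ cosφ / [1 − cos(β − φ)]
    = (4·12.4/19.4) · sin79.9°·cos31.1° / [1 − cos(48.8°)]
    = 2.557 · 0.9845·0.8563 / [1 − 0.6587]
    = 2.557 · 0.8430 / 0.3413
    = 6.31 m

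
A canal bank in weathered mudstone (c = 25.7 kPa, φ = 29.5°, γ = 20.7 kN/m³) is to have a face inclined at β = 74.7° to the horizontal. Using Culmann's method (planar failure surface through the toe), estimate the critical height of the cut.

H_c = 14.12 m

Culmann's analysis gives the critical failure plane at α_cr = (β + φ)/2 = (74.7 + 29.5)/2 = 52.1°, and the critical height
H_c = (4c/γ) · sinβ cosφ / [1 − cos(β − φ)]
    = (4·25.7/20.7) · sin74.7°·cos29.5° / [1 − cos(45.2°)]
    = 4.966 · 0.9646·0.8704 / [1 − 0.7046]
    = 4.966 · 0.8395 / 0.2954
    = 14.12 m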